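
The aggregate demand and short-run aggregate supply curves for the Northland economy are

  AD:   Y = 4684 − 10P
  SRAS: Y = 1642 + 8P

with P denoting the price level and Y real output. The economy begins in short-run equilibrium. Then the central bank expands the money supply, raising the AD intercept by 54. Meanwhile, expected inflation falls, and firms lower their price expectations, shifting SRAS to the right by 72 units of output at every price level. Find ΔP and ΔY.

After both shocks: AD is Y = 4738 − 10P and SRAS is Y = 1714 + 8P.
Setting them equal: 3024 = 18P, so P = 168.
Y = 4738 − 10·168 = 3058.
Initially P = 169, Y = 2994, so ΔP = -1 and ΔY = +64.

ΔP = -1, ΔY = +64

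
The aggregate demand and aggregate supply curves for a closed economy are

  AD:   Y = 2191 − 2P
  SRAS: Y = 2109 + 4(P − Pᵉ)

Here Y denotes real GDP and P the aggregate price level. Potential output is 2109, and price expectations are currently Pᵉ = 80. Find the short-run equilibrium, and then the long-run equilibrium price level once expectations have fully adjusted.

Short run: P = 67, Y = 2057. Long run: P = 41.

Short run: with Pᵉ = 80, SRAS is Y = 1789 + 4P. Setting AD = SRAS gives 402 = 6P, so P = 67 and Y = 2191 − 2·67 = 2057.
Output 2057 is below potential 2109, so over time expected prices fall and SRAS shifts right until Y returns to 2109.
Long run: Y = 2109 on the AD curve gives 2109 = 2191 − 2P, so P = 41.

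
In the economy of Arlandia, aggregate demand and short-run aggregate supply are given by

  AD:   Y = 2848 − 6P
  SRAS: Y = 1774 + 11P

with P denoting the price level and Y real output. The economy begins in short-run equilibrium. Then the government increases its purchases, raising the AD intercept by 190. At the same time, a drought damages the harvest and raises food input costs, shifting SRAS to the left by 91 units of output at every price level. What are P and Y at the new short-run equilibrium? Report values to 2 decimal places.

After both shocks: AD is Y = 3038 − 6P and SRAS is Y = 1683 + 11P.
Setting them equal: 1355 = 17P, so P = 79.71.
Substituting into AD, Y = 2559.76.

P = 79.71, Y = 2559.76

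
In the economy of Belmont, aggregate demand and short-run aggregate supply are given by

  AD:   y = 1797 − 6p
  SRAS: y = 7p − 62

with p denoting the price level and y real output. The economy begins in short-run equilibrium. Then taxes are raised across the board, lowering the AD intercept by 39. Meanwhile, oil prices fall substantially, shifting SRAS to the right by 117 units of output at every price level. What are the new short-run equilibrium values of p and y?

After both shocks: AD is y = 1758 − 6p and SRAS is y = 55 + 7p.
Setting them equal: 1703 = 13p, so p = 131.
y = 1758 − 6·131 = 972.

p = 131, y = 972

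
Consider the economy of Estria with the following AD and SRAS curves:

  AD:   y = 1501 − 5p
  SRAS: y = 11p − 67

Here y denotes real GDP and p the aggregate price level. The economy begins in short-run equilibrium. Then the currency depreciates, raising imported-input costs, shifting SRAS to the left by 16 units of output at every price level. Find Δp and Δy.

Δp = +1, Δy = -5

This is a negative supply shock: SRAS shifts left.
New SRAS: y = 11p − 83.
Set AD = SRAS: 1501 − 5p = 11p − 83, so 1584 = 16p and p = 99.
y = 1501 − 5·99 = 1006.
Initially p = 98, y = 1011, so Δp = +1 and Δy = -5.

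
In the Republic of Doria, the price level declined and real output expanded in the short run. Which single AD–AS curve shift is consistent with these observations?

P fell and Y rose. An AD shift moves P and Y in the same direction; an SRAS shift moves them in opposite directions.
Here P and Y moved in opposite directions, so the SRAS curve shifted.
Since Y rose, SRAS shifted right.

SRAS shifted right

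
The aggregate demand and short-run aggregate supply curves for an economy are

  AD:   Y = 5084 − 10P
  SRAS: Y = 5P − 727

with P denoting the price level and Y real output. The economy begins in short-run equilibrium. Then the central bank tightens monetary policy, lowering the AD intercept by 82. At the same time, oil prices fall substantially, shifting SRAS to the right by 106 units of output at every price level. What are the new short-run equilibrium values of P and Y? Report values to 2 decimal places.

P = 374.87, Y = 1253.33

After both shocks: AD is Y = 5002 − 10P and SRAS is Y = 5P − 621.
Setting them equal: 5623 = 15P, so P = 374.87.
Substituting into AD, Y = 1253.33.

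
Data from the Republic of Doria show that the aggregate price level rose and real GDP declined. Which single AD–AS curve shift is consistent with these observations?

P rose and Y fell. An AD shift moves P and Y in the same direction; an SRAS shift moves them in opposite directions.
Here P and Y moved in opposite directions, so the SRAS curve shifted.
Since Y fell, SRAS shifted left.

SRAS shifted left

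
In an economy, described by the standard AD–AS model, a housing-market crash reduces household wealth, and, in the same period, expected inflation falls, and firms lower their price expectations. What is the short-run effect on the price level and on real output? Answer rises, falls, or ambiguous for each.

Price level: falls; output: ambiguous

The first event is a negative demand shock: AD shifts left, which by itself pushes P down and Y down.
The second is a favourable supply shock: SRAS shifts right, which by itself pushes P down and Y up.
Both shocks push P down, so P falls. The two shocks push Y in opposite directions, so the effect on Y is ambiguous.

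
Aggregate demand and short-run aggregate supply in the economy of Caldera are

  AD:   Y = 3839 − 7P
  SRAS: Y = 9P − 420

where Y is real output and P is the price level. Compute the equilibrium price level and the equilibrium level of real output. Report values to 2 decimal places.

P = 266.19, Y = 1975.69

Set AD = SRAS: 3839 − 7P = 9P − 420, so 4259 = 16P and P = 266.19.
Substituting into AD, Y = 3839 − 7P = 1975.69.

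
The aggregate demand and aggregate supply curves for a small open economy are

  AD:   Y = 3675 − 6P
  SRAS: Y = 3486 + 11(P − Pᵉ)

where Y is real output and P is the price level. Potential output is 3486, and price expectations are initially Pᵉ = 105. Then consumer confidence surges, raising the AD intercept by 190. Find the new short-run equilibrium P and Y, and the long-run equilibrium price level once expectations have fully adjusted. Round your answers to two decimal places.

AD shifts right: new AD is Y = 3865 − 6P. With Pᵉ = 105, SRAS is Y = 2331 + 11P.
Short run: 3865 − 6P = 2331 + 11P gives 1534 = 17P, so P = 90.24 and Y = 3865 − 6P = 3323.59.
Y = 3323.59 is below potential 3486; expectations adjust and SRAS shifts right until Y = 3486.
Long run: on the new AD curve, 3486 = 3865 − 6P gives P = 63.17.

Short run: P = 90.24, Y = 3323.59. Long run: P = 63.17.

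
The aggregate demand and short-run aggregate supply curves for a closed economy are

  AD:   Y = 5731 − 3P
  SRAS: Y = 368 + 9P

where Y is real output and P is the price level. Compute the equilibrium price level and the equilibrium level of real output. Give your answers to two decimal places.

Set AD = SRAS: 5731 − 3P = 368 + 9P, so 5363 = 12P and P = 446.92.
Substituting into AD, Y = 5731 − 3P = 4390.25.

P = 446.92, Y = 4390.25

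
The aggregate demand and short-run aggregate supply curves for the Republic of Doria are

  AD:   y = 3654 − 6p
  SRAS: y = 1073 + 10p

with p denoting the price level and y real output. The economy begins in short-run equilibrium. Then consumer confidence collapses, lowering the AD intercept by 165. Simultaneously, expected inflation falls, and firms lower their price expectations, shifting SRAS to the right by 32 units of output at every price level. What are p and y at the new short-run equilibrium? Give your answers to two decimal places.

After both shocks: AD is y = 3489 − 6p and SRAS is y = 1105 + 10p.
Setting them equal: 2384 = 16p, so p = 149.00.
Substituting into AD, y = 2595.00.

p = 149.00, y = 2595.00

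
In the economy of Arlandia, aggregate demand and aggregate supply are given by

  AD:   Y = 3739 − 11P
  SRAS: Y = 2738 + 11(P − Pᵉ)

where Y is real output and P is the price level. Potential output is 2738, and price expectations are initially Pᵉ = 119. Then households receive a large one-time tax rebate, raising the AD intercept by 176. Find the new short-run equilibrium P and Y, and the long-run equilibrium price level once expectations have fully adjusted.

Short run: P = 113, Y = 2672. Long run: P = 107.

AD shifts right: new AD is Y = 3915 − 11P. With Pᵉ = 119, SRAS is Y = 1429 + 11P.
Short run: 3915 − 11P = 1429 + 11P gives 2486 = 22P, so P = 113 and Y = 3915 − 11·113 = 2672.
Y = 2672 is below potential 2738; expectations adjust and SRAS shifts right until Y = 2738.
Long run: on the new AD curve, 2738 = 3915 − 11P gives P = 107.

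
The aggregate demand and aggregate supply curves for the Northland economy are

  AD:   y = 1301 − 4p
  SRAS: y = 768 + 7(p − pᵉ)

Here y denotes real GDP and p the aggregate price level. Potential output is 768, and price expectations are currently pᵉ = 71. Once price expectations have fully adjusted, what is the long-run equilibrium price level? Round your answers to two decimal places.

Long-run p = 133.25

Short run: with pᵉ = 71, SRAS is y = 271 + 7p. Setting AD = SRAS gives 1030 = 11p, so p = 93.64 and y = 1301 − 4p = 926.45.
Output 926.45 is above potential 768, so over time expected prices rise and SRAS shifts left until y returns to 768.
Long run: y = 768 on the AD curve gives 768 = 1301 − 4p, so p = 133.25.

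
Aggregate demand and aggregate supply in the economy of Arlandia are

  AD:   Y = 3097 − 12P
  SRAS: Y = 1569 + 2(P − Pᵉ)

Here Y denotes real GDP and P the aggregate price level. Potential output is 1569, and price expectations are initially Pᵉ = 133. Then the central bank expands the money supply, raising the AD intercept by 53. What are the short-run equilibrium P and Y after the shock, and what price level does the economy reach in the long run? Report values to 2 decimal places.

Short run: P = 131.93, Y = 1566.86. Long run: P = 131.75.

AD shifts right: new AD is Y = 3150 − 12P. With Pᵉ = 133, SRAS is Y = 1303 + 2P.
Short run: 3150 − 12P = 1303 + 2P gives 1847 = 14P, so P = 131.93 and Y = 3150 − 12P = 1566.86.
Y = 1566.86 is below potential 1569; expectations adjust and SRAS shifts right until Y = 1569.
Long run: on the new AD curve, 1569 = 3150 − 12P gives P = 131.75.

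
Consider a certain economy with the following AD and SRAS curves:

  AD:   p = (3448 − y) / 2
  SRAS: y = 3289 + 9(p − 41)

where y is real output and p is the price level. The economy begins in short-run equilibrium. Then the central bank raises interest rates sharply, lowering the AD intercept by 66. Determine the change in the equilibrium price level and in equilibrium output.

Δp = -6, Δy = -54

This is a negative demand shock: AD shifts left.
New AD: y = 3382 − 2p.
SRAS can be written y = 2920 + 9p.
Set AD = SRAS: 3382 − 2p = 2920 + 9p, so 462 = 11p and p = 42.
y = 3382 − 2·42 = 3298.
Initially p = 48, y = 3352, so Δp = -6 and Δy = -54.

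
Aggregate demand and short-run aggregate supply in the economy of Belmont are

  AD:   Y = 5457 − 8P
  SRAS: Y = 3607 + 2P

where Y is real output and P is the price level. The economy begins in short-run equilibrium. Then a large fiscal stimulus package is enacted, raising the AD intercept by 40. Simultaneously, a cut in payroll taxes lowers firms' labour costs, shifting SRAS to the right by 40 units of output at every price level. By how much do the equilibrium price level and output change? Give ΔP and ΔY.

ΔP = +0, ΔY = +40

After both shocks: AD is Y = 5497 − 8P and SRAS is Y = 3647 + 2P.
Setting them equal: 1850 = 10P, so P = 185.
Y = 5497 − 8·185 = 4017.
Initially P = 185, Y = 3977, so ΔP = +0 and ΔY = +40.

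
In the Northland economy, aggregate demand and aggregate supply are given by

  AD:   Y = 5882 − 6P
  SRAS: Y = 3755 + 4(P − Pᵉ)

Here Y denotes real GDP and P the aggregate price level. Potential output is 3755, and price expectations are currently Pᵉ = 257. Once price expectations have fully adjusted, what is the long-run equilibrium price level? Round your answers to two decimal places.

Short run: with Pᵉ = 257, SRAS is Y = 2727 + 4P. Setting AD = SRAS gives 3155 = 10P, so P = 315.50 and Y = 5882 − 6P = 3989.00.
Output 3989.00 is above potential 3755, so over time expected prices rise and SRAS shifts left until Y returns to 3755.
Long run: Y = 3755 on the AD curve gives 3755 = 5882 − 6P, so P = 354.50.

Long-run P = 354.50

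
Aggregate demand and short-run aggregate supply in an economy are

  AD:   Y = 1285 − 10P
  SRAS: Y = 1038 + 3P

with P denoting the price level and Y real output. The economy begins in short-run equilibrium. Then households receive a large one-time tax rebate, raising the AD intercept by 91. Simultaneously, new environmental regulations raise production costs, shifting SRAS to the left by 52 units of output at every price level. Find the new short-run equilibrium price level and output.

P = 30, Y = 1076

After both shocks: AD is Y = 1376 − 10P and SRAS is Y = 986 + 3P.
Setting them equal: 390 = 13P, so P = 30.
Y = 1376 − 10·30 = 1076.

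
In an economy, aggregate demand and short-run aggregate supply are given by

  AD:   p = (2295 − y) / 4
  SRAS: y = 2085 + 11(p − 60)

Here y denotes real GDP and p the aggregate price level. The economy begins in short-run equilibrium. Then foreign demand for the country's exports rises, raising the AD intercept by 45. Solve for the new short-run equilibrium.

This is a positive demand shock: AD shifts right.
New AD: y = 2340 − 4p.
SRAS can be written y = 1425 + 11p.
Set AD = SRAS: 2340 − 4p = 1425 + 11p, so 915 = 15p and p = 61.
y = 2340 − 4·61 = 2096.

p = 61, y = 2096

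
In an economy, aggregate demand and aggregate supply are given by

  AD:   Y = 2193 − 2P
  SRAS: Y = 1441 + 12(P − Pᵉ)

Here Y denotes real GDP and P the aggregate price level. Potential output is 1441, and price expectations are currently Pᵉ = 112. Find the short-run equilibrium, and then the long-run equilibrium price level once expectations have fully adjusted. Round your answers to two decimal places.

Short run: with Pᵉ = 112, SRAS is Y = 97 + 12P. Setting AD = SRAS gives 2096 = 14P, so P = 149.71 and Y = 2193 − 2P = 1893.57.
Output 1893.57 is above potential 1441, so over time expected prices rise and SRAS shifts left until Y returns to 1441.
Long run: Y = 1441 on the AD curve gives 1441 = 2193 − 2P, so P = 376.00.

Short run: P = 149.71, Y = 1893.57. Long run: P = 376.00.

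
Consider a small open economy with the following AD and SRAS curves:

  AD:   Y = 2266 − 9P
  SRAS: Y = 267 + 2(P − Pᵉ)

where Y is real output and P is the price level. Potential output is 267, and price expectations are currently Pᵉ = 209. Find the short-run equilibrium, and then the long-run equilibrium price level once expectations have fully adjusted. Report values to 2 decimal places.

Short run: with Pᵉ = 209, SRAS is Y = 2P − 151. Setting AD = SRAS gives 2417 = 11P, so P = 219.73 and Y = 2266 − 9P = 288.45.
Output 288.45 is above potential 267, so over time expected prices rise and SRAS shifts left until Y returns to 267.
Long run: Y = 267 on the AD curve gives 267 = 2266 − 9P, so P = 222.11.

Short run: P = 219.73, Y = 288.45. Long run: P = 222.11.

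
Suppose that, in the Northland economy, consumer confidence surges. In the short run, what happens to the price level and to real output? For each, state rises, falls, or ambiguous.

This is a positive demand shock: AD shifts right.
Moving along the upward-sloping SRAS curve, P rises and Y rises.

Price level: rises; output: rises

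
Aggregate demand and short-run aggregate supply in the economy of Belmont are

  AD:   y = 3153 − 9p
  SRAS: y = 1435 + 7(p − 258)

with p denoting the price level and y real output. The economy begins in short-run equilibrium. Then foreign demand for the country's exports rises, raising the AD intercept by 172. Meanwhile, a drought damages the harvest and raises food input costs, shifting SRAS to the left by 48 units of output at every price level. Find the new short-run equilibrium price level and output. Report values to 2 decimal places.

p = 234.00, y = 1219.00

After both shocks: AD is y = 3325 − 9p and SRAS is y = 7p − 419.
Setting them equal: 3744 = 16p, so p = 234.00.
Substituting into AD, y = 1219.00.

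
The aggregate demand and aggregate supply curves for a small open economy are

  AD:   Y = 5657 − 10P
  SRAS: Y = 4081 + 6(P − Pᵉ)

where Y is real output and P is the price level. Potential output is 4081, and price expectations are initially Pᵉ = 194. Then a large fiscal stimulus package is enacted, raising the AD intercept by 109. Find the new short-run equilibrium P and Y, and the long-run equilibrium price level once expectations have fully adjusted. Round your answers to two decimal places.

Short run: P = 178.06, Y = 3985.38. Long run: P = 168.50.

AD shifts right: new AD is Y = 5766 − 10P. With Pᵉ = 194, SRAS is Y = 2917 + 6P.
Short run: 5766 − 10P = 2917 + 6P gives 2849 = 16P, so P = 178.06 and Y = 5766 − 10P = 3985.38.
Y = 3985.38 is below potential 4081; expectations adjust and SRAS shifts right until Y = 4081.
Long run: on the new AD curve, 4081 = 5766 − 10P gives P = 168.50.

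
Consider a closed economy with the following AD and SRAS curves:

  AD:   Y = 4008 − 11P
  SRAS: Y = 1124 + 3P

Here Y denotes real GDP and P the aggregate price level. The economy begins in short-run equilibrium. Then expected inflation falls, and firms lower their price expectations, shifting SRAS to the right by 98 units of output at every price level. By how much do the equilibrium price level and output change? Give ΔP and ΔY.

This is a positive supply shock: SRAS shifts right.
New SRAS: Y = 1222 + 3P.
Set AD = SRAS: 4008 − 11P = 1222 + 3P, so 2786 = 14P and P = 199.
Y = 4008 − 11·199 = 1819.
Initially P = 206, Y = 1742, so ΔP = -7 and ΔY = +77.

ΔP = -7, ΔY = +77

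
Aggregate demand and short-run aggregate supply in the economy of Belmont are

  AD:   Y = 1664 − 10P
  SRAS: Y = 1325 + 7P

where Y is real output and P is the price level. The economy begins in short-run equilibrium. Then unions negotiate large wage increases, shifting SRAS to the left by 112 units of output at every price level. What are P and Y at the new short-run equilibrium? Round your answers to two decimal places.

P = 26.53, Y = 1398.71

This is a negative supply shock: SRAS shifts left.
New SRAS: Y = 1213 + 7P.
Set AD = SRAS: 1664 − 10P = 1213 + 7P, so 451 = 17P and P = 26.53.
Substituting into AD, Y = 1398.71.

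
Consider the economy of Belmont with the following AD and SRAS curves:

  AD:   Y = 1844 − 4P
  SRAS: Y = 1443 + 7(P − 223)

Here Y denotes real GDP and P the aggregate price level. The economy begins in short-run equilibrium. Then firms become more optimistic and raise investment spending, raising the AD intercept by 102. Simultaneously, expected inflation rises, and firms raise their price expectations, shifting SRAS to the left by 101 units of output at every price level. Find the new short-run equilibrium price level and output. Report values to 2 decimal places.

After both shocks: AD is Y = 1946 − 4P and SRAS is Y = 7P − 219.
Setting them equal: 2165 = 11P, so P = 196.82.
Substituting into AD, Y = 1158.73.

P = 196.82, Y = 1158.73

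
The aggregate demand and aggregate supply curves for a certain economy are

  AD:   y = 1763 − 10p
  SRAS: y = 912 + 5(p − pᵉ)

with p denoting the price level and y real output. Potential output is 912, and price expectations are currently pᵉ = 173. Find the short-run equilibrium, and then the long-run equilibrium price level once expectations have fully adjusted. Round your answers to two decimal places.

Short run: with pᵉ = 173, SRAS is y = 47 + 5p. Setting AD = SRAS gives 1716 = 15p, so p = 114.40 and y = 1763 − 10p = 619.00.
Output 619.00 is below potential 912, so over time expected prices fall and SRAS shifts right until y returns to 912.
Long run: y = 912 on the AD curve gives 912 = 1763 − 10p, so p = 85.10.

Short run: p = 114.40, y = 619.00. Long run: p = 85.10.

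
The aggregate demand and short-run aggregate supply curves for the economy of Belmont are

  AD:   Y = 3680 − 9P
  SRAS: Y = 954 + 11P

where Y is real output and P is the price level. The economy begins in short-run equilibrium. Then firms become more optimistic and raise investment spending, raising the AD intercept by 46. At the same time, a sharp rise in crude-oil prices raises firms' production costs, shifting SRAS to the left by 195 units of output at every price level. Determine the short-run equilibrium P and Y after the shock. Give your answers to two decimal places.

After both shocks: AD is Y = 3726 − 9P and SRAS is Y = 759 + 11P.
Setting them equal: 2967 = 20P, so P = 148.35.
Substituting into AD, Y = 2390.85.

P = 148.35, Y = 2390.85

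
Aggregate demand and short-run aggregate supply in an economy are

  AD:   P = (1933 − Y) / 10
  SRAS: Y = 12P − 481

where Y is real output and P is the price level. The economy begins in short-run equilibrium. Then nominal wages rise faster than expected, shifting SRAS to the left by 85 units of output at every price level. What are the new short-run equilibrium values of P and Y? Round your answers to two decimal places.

This is a negative supply shock: SRAS shifts left.
New SRAS: Y = 12P − 566.
Set AD = SRAS: 1933 − 10P = 12P − 566, so 2499 = 22P and P = 113.59.
Substituting into AD, Y = 797.09.

P = 113.59, Y = 797.09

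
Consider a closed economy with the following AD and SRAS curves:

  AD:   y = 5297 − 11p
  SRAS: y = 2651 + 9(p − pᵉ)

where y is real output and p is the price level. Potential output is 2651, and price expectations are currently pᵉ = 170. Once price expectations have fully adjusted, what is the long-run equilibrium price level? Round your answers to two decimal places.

Long-run p = 240.55

Short run: with pᵉ = 170, SRAS is y = 1121 + 9p. Setting AD = SRAS gives 4176 = 20p, so p = 208.80 and y = 5297 − 11p = 3000.20.
Output 3000.20 is above potential 2651, so over time expected prices rise and SRAS shifts left until y returns to 2651.
Long run: y = 2651 on the AD curve gives 2651 = 5297 − 11p, so p = 240.55.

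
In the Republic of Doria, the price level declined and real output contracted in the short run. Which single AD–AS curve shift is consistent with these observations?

P fell and Y fell. An AD shift moves P and Y in the same direction; an SRAS shift moves them in opposite directions.
Here P and Y moved in the same direction, so the AD curve shifted.
Since Y fell, AD shifted left.

AD shifted left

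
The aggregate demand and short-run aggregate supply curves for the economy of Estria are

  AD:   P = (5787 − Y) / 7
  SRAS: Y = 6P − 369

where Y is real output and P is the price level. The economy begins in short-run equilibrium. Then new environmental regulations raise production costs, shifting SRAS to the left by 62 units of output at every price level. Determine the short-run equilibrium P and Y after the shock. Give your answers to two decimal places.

This is a negative supply shock: SRAS shifts left.
New SRAS: Y = 6P − 431.
Set AD = SRAS: 5787 − 7P = 6P − 431, so 6218 = 13P and P = 478.31.
Substituting into AD, Y = 2438.85.

P = 478.31, Y = 2438.85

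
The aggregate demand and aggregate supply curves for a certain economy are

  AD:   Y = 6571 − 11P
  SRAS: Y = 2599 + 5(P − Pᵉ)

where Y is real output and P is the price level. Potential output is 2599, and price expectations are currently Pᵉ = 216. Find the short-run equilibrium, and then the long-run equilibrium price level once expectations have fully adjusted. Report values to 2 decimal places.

Short run: P = 315.75, Y = 3097.75. Long run: P = 361.09.

Short run: with Pᵉ = 216, SRAS is Y = 1519 + 5P. Setting AD = SRAS gives 5052 = 16P, so P = 315.75 and Y = 6571 − 11P = 3097.75.
Output 3097.75 is above potential 2599, so over time expected prices rise and SRAS shifts left until Y returns to 2599.
Long run: Y = 2599 on the AD curve gives 2599 = 6571 − 11P, so P = 361.09.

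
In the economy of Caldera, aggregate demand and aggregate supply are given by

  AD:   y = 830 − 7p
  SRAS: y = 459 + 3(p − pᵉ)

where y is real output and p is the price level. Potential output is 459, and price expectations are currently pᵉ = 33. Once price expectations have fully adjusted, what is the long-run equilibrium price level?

Long-run p = 53

Short run: with pᵉ = 33, SRAS is y = 360 + 3p. Setting AD = SRAS gives 470 = 10p, so p = 47 and y = 830 − 7·47 = 501.
Output 501 is above potential 459, so over time expected prices rise and SRAS shifts left until y returns to 459.
Long run: y = 459 on the AD curve gives 459 = 830 − 7p, so p = 53.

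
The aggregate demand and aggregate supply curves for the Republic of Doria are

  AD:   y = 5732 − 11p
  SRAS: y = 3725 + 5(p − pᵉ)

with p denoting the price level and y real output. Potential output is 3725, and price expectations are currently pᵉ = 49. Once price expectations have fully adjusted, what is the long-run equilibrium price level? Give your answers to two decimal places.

Long-run p = 182.45

Short run: with pᵉ = 49, SRAS is y = 3480 + 5p. Setting AD = SRAS gives 2252 = 16p, so p = 140.75 and y = 5732 − 11p = 4183.75.
Output 4183.75 is above potential 3725, so over time expected prices rise and SRAS shifts left until y returns to 3725.
Long run: y = 3725 on the AD curve gives 3725 = 5732 − 11p, so p = 182.45.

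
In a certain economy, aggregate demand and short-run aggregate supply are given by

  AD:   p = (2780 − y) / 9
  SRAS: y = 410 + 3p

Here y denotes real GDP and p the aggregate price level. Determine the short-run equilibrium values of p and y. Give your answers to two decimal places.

Rearrange AD to y = 2780 − 9p.
Set AD = SRAS: 2780 − 9p = 410 + 3p, so 2370 = 12p and p = 197.50.
Substituting into AD, y = 2780 − 9p = 1002.50.

p = 197.50, y = 1002.50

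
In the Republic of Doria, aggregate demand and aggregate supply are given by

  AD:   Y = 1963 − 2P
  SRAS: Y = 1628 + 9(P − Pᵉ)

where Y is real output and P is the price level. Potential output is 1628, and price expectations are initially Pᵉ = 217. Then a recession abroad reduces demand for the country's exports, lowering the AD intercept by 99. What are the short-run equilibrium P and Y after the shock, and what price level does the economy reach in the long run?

Short run: P = 199, Y = 1466. Long run: P = 118.

AD shifts left: new AD is Y = 1864 − 2P. With Pᵉ = 217, SRAS is Y = 9P − 325.
Short run: 1864 − 2P = 9P − 325 gives 2189 = 11P, so P = 199 and Y = 1864 − 2·199 = 1466.
Y = 1466 is below potential 1628; expectations adjust and SRAS shifts right until Y = 1628.
Long run: on the new AD curve, 1628 = 1864 − 2P gives P = 118.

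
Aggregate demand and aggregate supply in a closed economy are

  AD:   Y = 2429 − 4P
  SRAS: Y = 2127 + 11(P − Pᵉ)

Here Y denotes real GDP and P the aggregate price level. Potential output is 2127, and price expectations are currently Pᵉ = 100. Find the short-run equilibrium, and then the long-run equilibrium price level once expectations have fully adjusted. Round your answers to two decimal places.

Short run: with Pᵉ = 100, SRAS is Y = 1027 + 11P. Setting AD = SRAS gives 1402 = 15P, so P = 93.47 and Y = 2429 − 4P = 2055.13.
Output 2055.13 is below potential 2127, so over time expected prices fall and SRAS shifts right until Y returns to 2127.
Long run: Y = 2127 on the AD curve gives 2127 = 2429 − 4P, so P = 75.50.

Short run: P = 93.47, Y = 2055.13. Long run: P = 75.50.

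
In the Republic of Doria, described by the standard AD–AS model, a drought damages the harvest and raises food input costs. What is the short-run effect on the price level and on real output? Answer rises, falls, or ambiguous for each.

Price level: rises; output: falls

This is an adverse supply shock: SRAS shifts left.
Moving along the downward-sloping AD curve, P rises and Y falls.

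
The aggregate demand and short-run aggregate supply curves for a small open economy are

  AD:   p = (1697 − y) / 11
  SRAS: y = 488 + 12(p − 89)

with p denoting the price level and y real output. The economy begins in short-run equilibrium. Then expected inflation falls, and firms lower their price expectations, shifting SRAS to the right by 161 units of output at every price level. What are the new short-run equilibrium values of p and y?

p = 92, y = 685

This is a positive supply shock: SRAS shifts right.
New SRAS: y = 12p − 419.
Set AD = SRAS: 1697 − 11p = 12p − 419, so 2116 = 23p and p = 92.
y = 1697 − 11·92 = 685.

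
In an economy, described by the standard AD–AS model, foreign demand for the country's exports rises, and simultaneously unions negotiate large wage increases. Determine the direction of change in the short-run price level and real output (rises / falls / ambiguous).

The first event is a positive demand shock: AD shifts right, which by itself pushes P up and Y up.
The second is an adverse supply shock: SRAS shifts left, which by itself pushes P up and Y down.
Both shocks push P up, so P rises. The two shocks push Y in opposite directions, so the effect on Y is ambiguous.

Price level: rises; output: ambiguous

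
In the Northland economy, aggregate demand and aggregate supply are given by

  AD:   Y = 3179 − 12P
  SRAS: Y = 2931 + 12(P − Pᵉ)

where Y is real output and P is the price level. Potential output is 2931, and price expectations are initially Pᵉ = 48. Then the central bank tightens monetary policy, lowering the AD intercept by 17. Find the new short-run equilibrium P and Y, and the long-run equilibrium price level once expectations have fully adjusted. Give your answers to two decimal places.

AD shifts left: new AD is Y = 3162 − 12P. With Pᵉ = 48, SRAS is Y = 2355 + 12P.
Short run: 3162 − 12P = 2355 + 12P gives 807 = 24P, so P = 33.63 and Y = 3162 − 12P = 2758.50.
Y = 2758.50 is below potential 2931; expectations adjust and SRAS shifts right until Y = 2931.
Long run: on the new AD curve, 2931 = 3162 − 12P gives P = 19.25.

Short run: P = 33.63, Y = 2758.50. Long run: P = 19.25.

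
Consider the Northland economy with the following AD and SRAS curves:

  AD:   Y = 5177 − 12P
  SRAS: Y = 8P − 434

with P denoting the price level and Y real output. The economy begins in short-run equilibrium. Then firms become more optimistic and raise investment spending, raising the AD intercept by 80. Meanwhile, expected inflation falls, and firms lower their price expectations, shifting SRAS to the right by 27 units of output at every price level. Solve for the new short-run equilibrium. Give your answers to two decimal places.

After both shocks: AD is Y = 5257 − 12P and SRAS is Y = 8P − 407.
Setting them equal: 5664 = 20P, so P = 283.20.
Substituting into AD, Y = 1858.60.

P = 283.20, Y = 1858.60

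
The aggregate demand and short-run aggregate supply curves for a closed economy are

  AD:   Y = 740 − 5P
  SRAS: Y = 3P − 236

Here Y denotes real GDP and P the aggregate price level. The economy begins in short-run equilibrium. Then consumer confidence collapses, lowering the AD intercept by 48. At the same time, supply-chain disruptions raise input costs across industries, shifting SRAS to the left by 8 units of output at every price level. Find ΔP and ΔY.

ΔP = -5, ΔY = -23

After both shocks: AD is Y = 692 − 5P and SRAS is Y = 3P − 244.
Setting them equal: 936 = 8P, so P = 117.
Y = 692 − 5·117 = 107.
Initially P = 122, Y = 130, so ΔP = -5 and ΔY = -23.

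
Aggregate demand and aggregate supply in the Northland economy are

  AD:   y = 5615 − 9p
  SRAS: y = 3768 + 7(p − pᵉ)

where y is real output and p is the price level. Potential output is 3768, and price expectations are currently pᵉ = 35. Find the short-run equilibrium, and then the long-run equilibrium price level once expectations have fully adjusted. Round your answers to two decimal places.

Short run: with pᵉ = 35, SRAS is y = 3523 + 7p. Setting AD = SRAS gives 2092 = 16p, so p = 130.75 and y = 5615 − 9p = 4438.25.
Output 4438.25 is above potential 3768, so over time expected prices rise and SRAS shifts left until y returns to 3768.
Long run: y = 3768 on the AD curve gives 3768 = 5615 − 9p, so p = 205.22.

Short run: p = 130.75, y = 4438.25. Long run: p = 205.22.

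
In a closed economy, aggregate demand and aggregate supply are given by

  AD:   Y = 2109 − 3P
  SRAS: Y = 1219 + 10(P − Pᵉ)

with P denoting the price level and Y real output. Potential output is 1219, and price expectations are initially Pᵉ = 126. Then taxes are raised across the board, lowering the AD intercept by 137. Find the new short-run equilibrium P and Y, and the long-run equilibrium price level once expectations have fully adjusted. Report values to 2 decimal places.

AD shifts left: new AD is Y = 1972 − 3P. With Pᵉ = 126, SRAS is Y = 10P − 41.
Short run: 1972 − 3P = 10P − 41 gives 2013 = 13P, so P = 154.85 and Y = 1972 − 3P = 1507.46.
Y = 1507.46 is above potential 1219; expectations adjust and SRAS shifts left until Y = 1219.
Long run: on the new AD curve, 1219 = 1972 − 3P gives P = 251.00.

Short run: P = 154.85, Y = 1507.46. Long run: P = 251.00.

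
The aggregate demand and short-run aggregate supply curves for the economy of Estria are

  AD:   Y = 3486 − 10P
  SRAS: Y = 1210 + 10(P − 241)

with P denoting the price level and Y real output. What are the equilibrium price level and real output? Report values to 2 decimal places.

Write SRAS as Y = 1210 + 10P − 2410 = 10P − 1200.
Set AD = SRAS: 3486 − 10P = 10P − 1200, so 4686 = 20P and P = 234.30.
Substituting into AD, Y = 3486 − 10P = 1143.00.

P = 234.30, Y = 1143.00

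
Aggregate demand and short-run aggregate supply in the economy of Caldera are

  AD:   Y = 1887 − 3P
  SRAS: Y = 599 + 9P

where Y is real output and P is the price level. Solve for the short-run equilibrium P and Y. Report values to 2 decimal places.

P = 107.33, Y = 1565.00

Set AD = SRAS: 1887 − 3P = 599 + 9P, so 1288 = 12P and P = 107.33.
Substituting into AD, Y = 1887 − 3P = 1565.00.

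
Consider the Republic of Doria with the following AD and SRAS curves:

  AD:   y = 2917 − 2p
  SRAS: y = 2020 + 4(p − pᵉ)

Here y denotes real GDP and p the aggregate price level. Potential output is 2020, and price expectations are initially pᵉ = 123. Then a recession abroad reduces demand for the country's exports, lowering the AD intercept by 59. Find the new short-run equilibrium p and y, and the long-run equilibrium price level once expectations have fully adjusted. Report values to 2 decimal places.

AD shifts left: new AD is y = 2858 − 2p. With pᵉ = 123, SRAS is y = 1528 + 4p.
Short run: 2858 − 2p = 1528 + 4p gives 1330 = 6p, so p = 221.67 and y = 2858 − 2p = 2414.67.
y = 2414.67 is above potential 2020; expectations adjust and SRAS shifts left until y = 2020.
Long run: on the new AD curve, 2020 = 2858 − 2p gives p = 419.00.

Short run: p = 221.67, y = 2414.67. Long run: p = 419.00.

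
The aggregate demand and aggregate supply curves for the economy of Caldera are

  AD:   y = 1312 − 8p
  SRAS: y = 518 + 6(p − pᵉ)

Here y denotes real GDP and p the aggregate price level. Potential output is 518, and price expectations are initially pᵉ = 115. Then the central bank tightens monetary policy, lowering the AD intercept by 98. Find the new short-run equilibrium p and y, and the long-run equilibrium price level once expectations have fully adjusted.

AD shifts left: new AD is y = 1214 − 8p. With pᵉ = 115, SRAS is y = 6p − 172.
Short run: 1214 − 8p = 6p − 172 gives 1386 = 14p, so p = 99 and y = 1214 − 8·99 = 422.
y = 422 is below potential 518; expectations adjust and SRAS shifts right until y = 518.
Long run: on the new AD curve, 518 = 1214 − 8p gives p = 87.

Short run: p = 99, y = 422. Long run: p = 87.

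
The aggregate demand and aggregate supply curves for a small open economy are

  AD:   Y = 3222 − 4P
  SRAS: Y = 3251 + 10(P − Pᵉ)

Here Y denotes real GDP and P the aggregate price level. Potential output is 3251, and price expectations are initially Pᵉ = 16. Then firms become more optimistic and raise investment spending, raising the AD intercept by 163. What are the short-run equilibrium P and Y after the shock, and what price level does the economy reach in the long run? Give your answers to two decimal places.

Short run: P = 21.00, Y = 3301.00. Long run: P = 33.50.

AD shifts right: new AD is Y = 3385 − 4P. With Pᵉ = 16, SRAS is Y = 3091 + 10P.
Short run: 3385 − 4P = 3091 + 10P gives 294 = 14P, so P = 21.00 and Y = 3385 − 4P = 3301.00.
Y = 3301.00 is above potential 3251; expectations adjust and SRAS shifts left until Y = 3251.
Long run: on the new AD curve, 3251 = 3385 − 4P gives P = 33.50.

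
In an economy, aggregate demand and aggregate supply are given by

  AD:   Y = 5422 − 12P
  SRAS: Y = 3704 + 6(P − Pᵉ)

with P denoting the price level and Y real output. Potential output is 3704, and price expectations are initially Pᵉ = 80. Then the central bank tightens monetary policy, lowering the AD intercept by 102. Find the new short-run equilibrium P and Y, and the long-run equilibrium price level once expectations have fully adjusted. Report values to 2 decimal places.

AD shifts left: new AD is Y = 5320 − 12P. With Pᵉ = 80, SRAS is Y = 3224 + 6P.
Short run: 5320 − 12P = 3224 + 6P gives 2096 = 18P, so P = 116.44 and Y = 5320 − 12P = 3922.67.
Y = 3922.67 is above potential 3704; expectations adjust and SRAS shifts left until Y = 3704.
Long run: on the new AD curve, 3704 = 5320 − 12P gives P = 134.67.

Short run: P = 116.44, Y = 3922.67. Long run: P = 134.67.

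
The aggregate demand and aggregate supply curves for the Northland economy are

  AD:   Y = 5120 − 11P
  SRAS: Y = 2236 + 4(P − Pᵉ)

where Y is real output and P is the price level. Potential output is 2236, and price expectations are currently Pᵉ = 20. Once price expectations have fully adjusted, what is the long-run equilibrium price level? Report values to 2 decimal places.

Long-run P = 262.18

Short run: with Pᵉ = 20, SRAS is Y = 2156 + 4P. Setting AD = SRAS gives 2964 = 15P, so P = 197.60 and Y = 5120 − 11P = 2946.40.
Output 2946.40 is above potential 2236, so over time expected prices rise and SRAS shifts left until Y returns to 2236.
Long run: Y = 2236 on the AD curve gives 2236 = 5120 − 11P, so P = 262.18.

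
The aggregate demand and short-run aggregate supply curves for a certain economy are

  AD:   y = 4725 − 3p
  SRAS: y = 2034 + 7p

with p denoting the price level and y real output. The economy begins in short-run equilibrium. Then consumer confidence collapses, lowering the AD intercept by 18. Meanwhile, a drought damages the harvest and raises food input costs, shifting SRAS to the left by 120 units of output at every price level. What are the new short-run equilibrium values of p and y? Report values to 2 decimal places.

After both shocks: AD is y = 4707 − 3p and SRAS is y = 1914 + 7p.
Setting them equal: 2793 = 10p, so p = 279.30.
Substituting into AD, y = 3869.10.

p = 279.30, y = 3869.10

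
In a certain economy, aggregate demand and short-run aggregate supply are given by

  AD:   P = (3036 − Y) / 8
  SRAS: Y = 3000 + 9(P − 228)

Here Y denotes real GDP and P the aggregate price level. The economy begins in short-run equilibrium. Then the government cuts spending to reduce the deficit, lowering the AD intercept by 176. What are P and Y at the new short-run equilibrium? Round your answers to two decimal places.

P = 112.47, Y = 1960.24

This is a negative demand shock: AD shifts left.
New AD: Y = 2860 − 8P.
SRAS can be written Y = 948 + 9P.
Set AD = SRAS: 2860 − 8P = 948 + 9P, so 1912 = 17P and P = 112.47.
Substituting into AD, Y = 1960.24.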